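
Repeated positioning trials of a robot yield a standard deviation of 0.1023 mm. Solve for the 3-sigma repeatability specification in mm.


repeatability = 3*sigma = 3*0.1023 = 0.3069

0.3069 mm


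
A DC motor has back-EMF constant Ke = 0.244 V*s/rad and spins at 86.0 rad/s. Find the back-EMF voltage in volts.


V_emf = Ke * omega = 0.244*86.0 = 20.9840

20.9840 V


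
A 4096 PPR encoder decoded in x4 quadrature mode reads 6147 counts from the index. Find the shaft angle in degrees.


angle = counts * 360 / (PPR*4) = 6147 * 360 / 16384 = 135.0659

135.0659 degrees


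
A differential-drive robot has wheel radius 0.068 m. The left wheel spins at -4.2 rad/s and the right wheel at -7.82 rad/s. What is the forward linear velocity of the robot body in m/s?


v = r*(wR + wL)/2 = 0.068*(-7.82 + -4.2)/2 = -0.4087

-0.4087 m/s


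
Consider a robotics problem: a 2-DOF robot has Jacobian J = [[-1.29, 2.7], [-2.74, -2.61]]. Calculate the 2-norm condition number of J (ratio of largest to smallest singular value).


JJ^T eigenvalues: trace(JJ^T) = 23.2738, det(JJ^T) = det(J)^2 = 115.88307201
s_max^2 = (23.2738 + sqrt(78.13747840))/2 = 16.05667031
s_min^2 = (23.2738 - sqrt(78.13747840))/2 = 7.21712969
kappa = s_max/s_min = sqrt(16.05667031/7.21712969) = 1.4916

1.4916


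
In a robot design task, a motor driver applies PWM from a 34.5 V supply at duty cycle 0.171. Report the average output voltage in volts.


V_avg = V_supply * D = 34.5*0.171 = 5.8995

5.8995 V


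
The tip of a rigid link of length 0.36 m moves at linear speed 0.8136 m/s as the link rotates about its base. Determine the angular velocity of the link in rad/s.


omega = v / L = 0.8136 / 0.36 = 2.2600

2.2600 rad/s


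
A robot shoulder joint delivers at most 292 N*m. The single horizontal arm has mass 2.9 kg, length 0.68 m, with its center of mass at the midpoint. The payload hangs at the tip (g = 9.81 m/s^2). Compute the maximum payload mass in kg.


tau_arm = m_arm*g*(L/2) = 2.9*9.81*0.68/2 = 9.6727 N*m
tau_payload = tau_max - tau_arm = 292 - 9.6727 = 282.3273
m_payload = tau_payload / (g*L) = 282.3273 / (9.81*0.68) = 42.3229

42.3229 kg


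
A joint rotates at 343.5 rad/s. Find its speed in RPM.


RPM = 343.5 * 60/(2*pi) = 3280.1834

3280.1834 RPM


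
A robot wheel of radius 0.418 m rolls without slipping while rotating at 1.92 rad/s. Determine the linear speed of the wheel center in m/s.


v = omega * r = 1.92 * 0.418 = 0.8026

0.8026 m/s


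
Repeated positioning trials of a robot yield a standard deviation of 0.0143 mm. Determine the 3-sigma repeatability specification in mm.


repeatability = 3*sigma = 3*0.0143 = 0.0429

0.0429 mm


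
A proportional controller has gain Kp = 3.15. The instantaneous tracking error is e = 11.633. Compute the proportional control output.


u_P = Kp * e = 3.15 * 11.633 = 36.6439

36.6439


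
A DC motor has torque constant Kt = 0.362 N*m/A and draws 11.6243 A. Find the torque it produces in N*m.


tau = Kt * I = 0.362*11.6243 = 4.2080

4.2080 N*m


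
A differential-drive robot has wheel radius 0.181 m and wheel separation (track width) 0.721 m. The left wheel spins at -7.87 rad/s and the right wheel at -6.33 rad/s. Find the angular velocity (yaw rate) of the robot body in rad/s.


omega = r*(wR - wL)/L = 0.181*(-6.33 - (-7.87))/0.721 = 0.3866

0.3866 rad/s


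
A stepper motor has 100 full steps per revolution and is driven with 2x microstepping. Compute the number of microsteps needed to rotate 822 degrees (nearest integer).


step_size = 360/(100*2) = 360/200 = 1.800000 deg
n = 822/(360/200) = 822*200/360 = 456.6667 -> 457

457 steps


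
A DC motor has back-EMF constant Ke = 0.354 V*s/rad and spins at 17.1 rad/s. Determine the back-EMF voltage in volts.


V_emf = Ke * omega = 0.354*17.1 = 6.0534

6.0534 V


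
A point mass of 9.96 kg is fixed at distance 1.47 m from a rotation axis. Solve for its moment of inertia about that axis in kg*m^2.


I = m*r^2 = 9.96*1.47^2 = 21.5226

21.5226 kg*m^2


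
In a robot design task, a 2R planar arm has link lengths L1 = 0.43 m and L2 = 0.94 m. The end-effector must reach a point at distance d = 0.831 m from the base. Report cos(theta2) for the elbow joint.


cos(th2) = (d^2 - L1^2 - L2^2)/(2*L1*L2) = (0.831^2 - 0.43^2 - 0.94^2)/(2*0.43*0.94) = -0.4675

-0.4675


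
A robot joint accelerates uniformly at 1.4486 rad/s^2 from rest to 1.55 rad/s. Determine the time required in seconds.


t = delta_omega / alpha = 1.55 / 1.4486 = 1.0700

1.0700 s


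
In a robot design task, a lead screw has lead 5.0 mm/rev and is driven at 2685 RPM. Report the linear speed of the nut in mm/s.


v = lead * (RPM/60) = 5.0*2685/60 = 223.7500

223.7500 mm/s


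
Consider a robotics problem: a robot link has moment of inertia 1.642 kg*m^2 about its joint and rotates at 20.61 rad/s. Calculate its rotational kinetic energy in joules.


KE = (1/2)*I*omega^2 = 0.5*1.642*20.61^2 = 348.7379

348.7379 J


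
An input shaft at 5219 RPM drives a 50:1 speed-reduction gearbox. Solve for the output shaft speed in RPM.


omega_out = omega_in / N = 5219 / 50 = 104.3800

104.3800 RPM


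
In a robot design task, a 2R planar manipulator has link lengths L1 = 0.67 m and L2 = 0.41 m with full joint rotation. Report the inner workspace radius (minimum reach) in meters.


r_min = |L1 - L2| = |0.67 - 0.41| = 0.2600

0.2600 m


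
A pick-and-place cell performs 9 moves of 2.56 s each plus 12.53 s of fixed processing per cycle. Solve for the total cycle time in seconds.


T = 9*2.56 + 12.53 = 35.5700

35.5700 s


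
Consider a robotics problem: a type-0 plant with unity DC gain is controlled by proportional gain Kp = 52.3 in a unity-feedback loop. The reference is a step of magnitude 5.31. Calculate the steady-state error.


e_ss = R/(1 + Kp) = 5.31/(1 + 52.3) = 5.31/53.3000 = 0.0996

0.0996


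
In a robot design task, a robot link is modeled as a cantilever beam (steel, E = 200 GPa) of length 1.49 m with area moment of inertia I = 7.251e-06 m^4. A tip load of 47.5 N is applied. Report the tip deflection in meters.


delta = F*L^3/(3*E*I) = 47.5*1.49^3/(3*2.000e+11*7.251e-06)
      = 157.1275775/4350600 = 3.6116e-05

3.6116e-05 m


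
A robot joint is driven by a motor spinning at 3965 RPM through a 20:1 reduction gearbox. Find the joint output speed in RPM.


omega_joint = omega_motor / N = 3965 / 20 = 198.2500

198.2500 RPM


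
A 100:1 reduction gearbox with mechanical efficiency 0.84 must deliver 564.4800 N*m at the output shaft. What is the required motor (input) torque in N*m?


tau_in = tau_out / (N * eta) = 564.4800 / (100 * 0.84) = 6.7200

6.7200 N*m


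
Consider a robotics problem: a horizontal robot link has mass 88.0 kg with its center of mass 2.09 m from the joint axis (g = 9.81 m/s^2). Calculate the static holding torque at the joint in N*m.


tau = m*g*L = 88.0 * 9.81 * 2.09 = 1804.2552

1804.2552 N*m


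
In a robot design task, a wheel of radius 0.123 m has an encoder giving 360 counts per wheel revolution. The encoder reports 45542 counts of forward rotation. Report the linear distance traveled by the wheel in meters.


revs = 45542/360 = 126.505556
d = revs * 2*pi*r = 126.505556 * 2*pi*0.123 = 97.7675

97.7675 m


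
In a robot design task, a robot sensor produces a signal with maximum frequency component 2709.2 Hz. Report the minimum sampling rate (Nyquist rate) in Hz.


f_s,min = 2*f_max = 2*2709.2 = 5418.4000

5418.4000 Hz


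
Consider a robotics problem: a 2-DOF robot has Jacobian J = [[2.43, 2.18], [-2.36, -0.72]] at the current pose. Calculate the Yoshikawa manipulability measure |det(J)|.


det(J) = 2.43*-0.72 - (2.18)*(-2.36) = 3.3952
|det(J)| = 3.3952

3.3952


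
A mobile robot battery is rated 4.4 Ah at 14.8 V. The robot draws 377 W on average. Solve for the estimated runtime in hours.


E = 4.4*14.8 = 65.1200 Wh
t = E/P = 65.1200/377 = 0.1727

0.1727 hours


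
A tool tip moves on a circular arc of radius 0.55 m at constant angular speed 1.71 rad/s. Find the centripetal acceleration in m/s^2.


a_c = omega^2 * r = 1.71^2 * 0.55 = 1.6083

1.6083 m/s^2


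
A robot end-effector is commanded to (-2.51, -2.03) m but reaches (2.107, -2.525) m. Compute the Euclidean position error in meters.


dx = 2.107 - (-2.51) = 4.6170, dy = -2.525 - (-2.03) = -0.4950
err = sqrt(21.316689 + 0.245025) = 4.6435

4.6435 m


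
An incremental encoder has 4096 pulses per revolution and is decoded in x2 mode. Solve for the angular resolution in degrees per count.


resolution = 360 / (PPR * 2) = 360 / 8192 = 0.0439

0.0439 degrees


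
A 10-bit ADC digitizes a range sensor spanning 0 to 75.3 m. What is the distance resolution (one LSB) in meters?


res = range / 2^n = 75.3/2^10 = 75.3/1024 = 0.0735

0.0735 m


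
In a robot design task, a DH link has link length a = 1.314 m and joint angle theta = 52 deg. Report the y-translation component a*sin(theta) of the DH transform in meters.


a*sin(theta) = 1.314*sin(52 deg) = 1.0354

1.0354 m


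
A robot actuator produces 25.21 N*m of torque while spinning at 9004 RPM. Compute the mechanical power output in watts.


omega = 9004 * 2*pi/60 = 942.896675 rad/s
P = tau * omega = 25.21 * 942.896675 = 23770.4252

23770.4252 W


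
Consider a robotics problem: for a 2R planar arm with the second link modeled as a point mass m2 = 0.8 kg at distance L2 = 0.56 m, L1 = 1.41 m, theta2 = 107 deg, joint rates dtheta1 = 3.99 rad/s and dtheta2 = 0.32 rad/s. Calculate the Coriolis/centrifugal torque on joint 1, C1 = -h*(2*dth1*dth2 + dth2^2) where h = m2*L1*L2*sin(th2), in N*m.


h = m2*L1*L2*sin(th2) = 0.8*1.41*0.56*sin(107 deg) = 0.604079
C1 = -h*(2*3.99*0.32 + 0.32^2) = -0.604079*2.6560 = -1.6044

-1.6044 N*m


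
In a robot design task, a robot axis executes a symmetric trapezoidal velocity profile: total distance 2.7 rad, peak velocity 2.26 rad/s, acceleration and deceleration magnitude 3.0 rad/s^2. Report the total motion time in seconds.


t_acc = v/a = 2.26/3.0 = 0.753333 s
d_acc = v^2/(2a) = 0.851267 rad (each ramp)
d_cruise = 2.7 - 2*0.851267 = 0.997466 rad
t_cruise = 0.997466/2.26 = 0.441357 s
t_total = 2*0.753333 + 0.441357 = 1.9480

1.9480 s


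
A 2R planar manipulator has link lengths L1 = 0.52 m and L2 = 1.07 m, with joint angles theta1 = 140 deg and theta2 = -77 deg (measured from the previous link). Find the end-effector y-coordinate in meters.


y = L1*sin(th1) + L2*sin(th1+th2) = 0.52*sin(140 deg) + 1.07*sin(63 deg) = 1.2876

1.2876 m


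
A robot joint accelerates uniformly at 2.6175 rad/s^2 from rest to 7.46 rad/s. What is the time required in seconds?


t = delta_omega / alpha = 7.46 / 2.6175 = 2.8500

2.8500 s


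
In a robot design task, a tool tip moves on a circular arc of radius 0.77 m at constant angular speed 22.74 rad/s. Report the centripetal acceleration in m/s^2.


a_c = omega^2 * r = 22.74^2 * 0.77 = 398.1729

398.1729 m/s^2


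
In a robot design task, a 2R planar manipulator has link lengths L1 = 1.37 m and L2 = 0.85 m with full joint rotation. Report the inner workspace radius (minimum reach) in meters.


r_min = |L1 - L2| = |1.37 - 0.85| = 0.5200

0.5200 m


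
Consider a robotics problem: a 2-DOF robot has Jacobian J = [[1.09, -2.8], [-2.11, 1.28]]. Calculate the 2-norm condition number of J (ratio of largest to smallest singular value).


JJ^T eigenvalues: trace(JJ^T) = 15.1186, det(JJ^T) = det(J)^2 = 20.36536384
s_max^2 = (15.1186 + sqrt(147.11061060))/2 = 13.62375815
s_min^2 = (15.1186 - sqrt(147.11061060))/2 = 1.49484185
kappa = s_max/s_min = sqrt(13.62375815/1.49484185) = 3.0189

3.0189


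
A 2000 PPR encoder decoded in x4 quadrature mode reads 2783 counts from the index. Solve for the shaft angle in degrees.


angle = counts * 360 / (PPR*4) = 2783 * 360 / 8000 = 125.2350

125.2350 degrees


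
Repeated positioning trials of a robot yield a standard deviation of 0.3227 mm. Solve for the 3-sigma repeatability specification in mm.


repeatability = 3*sigma = 3*0.3227 = 0.9681

0.9681 mm


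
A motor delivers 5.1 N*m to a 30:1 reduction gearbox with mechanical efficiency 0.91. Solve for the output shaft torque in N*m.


tau_out = tau_in * N * eta = 5.1 * 30 * 0.91 = 139.2300

139.2300 N*m


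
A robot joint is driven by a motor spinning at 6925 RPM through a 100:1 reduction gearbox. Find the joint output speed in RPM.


omega_joint = omega_motor / N = 6925 / 100 = 69.2500

69.2500 RPM


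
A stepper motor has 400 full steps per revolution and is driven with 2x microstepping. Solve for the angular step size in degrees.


step = 360/(400*2) = 360/800 = 0.4500

0.4500 degrees


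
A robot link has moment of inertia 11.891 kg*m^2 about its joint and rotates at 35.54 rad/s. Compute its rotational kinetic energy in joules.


KE = (1/2)*I*omega^2 = 0.5*11.891*35.54^2 = 7509.7111

7509.7111 J


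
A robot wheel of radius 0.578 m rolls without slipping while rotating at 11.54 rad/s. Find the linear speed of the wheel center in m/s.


v = omega * r = 11.54 * 0.578 = 6.6701

6.6701 m/s


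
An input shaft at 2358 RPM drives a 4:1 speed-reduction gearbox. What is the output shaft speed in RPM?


omega_out = omega_in / N = 2358 / 4 = 589.5000

589.5000 RPM


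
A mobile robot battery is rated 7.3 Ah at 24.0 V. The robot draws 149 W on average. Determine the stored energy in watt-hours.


E = capacity * V = 7.3*24.0 = 175.2000

175.2000 Wh


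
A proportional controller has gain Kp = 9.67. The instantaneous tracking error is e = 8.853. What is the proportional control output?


u_P = Kp * e = 9.67 * 8.853 = 85.6085

85.6085


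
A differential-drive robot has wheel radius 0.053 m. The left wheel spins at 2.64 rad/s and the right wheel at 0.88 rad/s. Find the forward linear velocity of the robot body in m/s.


v = r*(wR + wL)/2 = 0.053*(0.88 + 2.64)/2 = 0.0933

0.0933 m/s


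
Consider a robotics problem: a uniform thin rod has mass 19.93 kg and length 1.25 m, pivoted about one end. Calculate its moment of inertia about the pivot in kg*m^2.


I = (1/3)*m*L^2 = (1/3)*19.93*1.25^2 = 10.3802

10.3802 kg*m^2


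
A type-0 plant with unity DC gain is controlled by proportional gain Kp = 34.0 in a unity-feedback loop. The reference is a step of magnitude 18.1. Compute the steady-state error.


e_ss = R/(1 + Kp) = 18.1/(1 + 34.0) = 18.1/35.0000 = 0.5171

0.5171


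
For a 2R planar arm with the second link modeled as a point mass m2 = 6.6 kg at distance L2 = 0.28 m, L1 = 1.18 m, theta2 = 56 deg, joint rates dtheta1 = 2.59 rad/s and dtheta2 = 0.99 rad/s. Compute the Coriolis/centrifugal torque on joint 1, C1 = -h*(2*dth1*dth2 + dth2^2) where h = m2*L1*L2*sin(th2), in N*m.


h = m2*L1*L2*sin(th2) = 6.6*1.18*0.28*sin(56 deg) = 1.807832
C1 = -h*(2*2.59*0.99 + 0.99^2) = -1.807832*6.1083 = -11.0428

-11.0428 N*m


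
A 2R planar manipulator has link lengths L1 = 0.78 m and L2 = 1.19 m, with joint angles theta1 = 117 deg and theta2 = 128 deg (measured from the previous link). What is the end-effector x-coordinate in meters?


x = L1*cos(th1) + L2*cos(th1+th2) = 0.78*cos(117 deg) + 1.19*cos(245 deg) = -0.8570

-0.8570 m


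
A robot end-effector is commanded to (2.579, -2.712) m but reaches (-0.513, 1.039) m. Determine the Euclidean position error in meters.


dx = -0.513 - (2.579) = -3.0920, dy = 1.039 - (-2.712) = 3.7510
err = sqrt(9.560464 + 14.070001) = 4.8611

4.8611 m


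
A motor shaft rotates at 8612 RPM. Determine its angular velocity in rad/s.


omega = 8612 * 2*pi/60 = 901.8465

901.8465 rad/s


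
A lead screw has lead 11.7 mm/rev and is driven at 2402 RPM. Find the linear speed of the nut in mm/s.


v = lead * (RPM/60) = 11.7*2402/60 = 468.3900

468.3900 mm/s


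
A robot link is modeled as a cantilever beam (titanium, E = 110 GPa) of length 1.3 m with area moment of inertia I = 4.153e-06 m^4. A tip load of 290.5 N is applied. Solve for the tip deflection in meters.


delta = F*L^3/(3*E*I) = 290.5*1.3^3/(3*1.100e+11*4.153e-06)
      = 638.2285/1370490 = 4.6569e-04

4.6569e-04 m


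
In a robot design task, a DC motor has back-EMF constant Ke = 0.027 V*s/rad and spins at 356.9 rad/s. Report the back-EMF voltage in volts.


V_emf = Ke * omega = 0.027*356.9 = 9.6363

9.6363 V


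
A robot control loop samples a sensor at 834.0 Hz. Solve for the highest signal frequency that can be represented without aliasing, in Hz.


f_max = f_s/2 = 834.0/2 = 417.0000

417.0000 Hz


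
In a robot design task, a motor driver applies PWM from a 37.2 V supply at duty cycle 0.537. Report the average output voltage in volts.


V_avg = V_supply * D = 37.2*0.537 = 19.9764

19.9764 V


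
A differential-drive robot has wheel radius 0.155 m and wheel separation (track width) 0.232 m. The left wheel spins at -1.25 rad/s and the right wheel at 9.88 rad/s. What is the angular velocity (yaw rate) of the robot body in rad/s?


omega = r*(wR - wL)/L = 0.155*(9.88 - (-1.25))/0.232 = 7.4360

7.4360 rad/s


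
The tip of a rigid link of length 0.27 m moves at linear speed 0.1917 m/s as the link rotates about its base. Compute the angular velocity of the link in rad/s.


omega = v / L = 0.1917 / 0.27 = 0.7100

0.7100 rad/s


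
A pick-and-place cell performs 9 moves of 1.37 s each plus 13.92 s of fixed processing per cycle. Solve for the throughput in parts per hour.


T_cycle = 9*1.37 + 13.92 = 26.2500 s
rate = 3600/T = 137.1429

137.1429 parts/hour


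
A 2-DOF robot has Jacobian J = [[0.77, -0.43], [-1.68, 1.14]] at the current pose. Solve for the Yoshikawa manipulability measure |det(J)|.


det(J) = 0.77*1.14 - (-0.43)*(-1.68) = 0.1554
|det(J)| = 0.1554

0.1554


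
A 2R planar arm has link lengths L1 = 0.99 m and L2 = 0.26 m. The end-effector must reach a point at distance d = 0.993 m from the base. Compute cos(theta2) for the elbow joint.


cos(th2) = (d^2 - L1^2 - L2^2)/(2*L1*L2) = (0.993^2 - 0.99^2 - 0.26^2)/(2*0.99*0.26) = -0.1198

-0.1198


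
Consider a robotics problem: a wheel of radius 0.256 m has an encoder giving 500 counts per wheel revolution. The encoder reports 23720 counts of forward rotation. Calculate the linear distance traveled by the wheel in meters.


revs = 23720/500 = 47.440000
d = revs * 2*pi*r = 47.440000 * 2*pi*0.256 = 76.3070

76.3070 m


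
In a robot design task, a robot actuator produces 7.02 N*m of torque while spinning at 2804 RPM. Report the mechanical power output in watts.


omega = 2804 * 2*pi/60 = 293.634193 rad/s
P = tau * omega = 7.02 * 293.634193 = 2061.3120

2061.3120 W


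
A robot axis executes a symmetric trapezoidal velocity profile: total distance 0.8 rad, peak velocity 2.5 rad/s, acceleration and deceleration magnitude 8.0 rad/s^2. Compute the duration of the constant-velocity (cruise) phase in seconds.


t_acc = v/a = 0.312500 s, d_acc = v^2/(2a) = 0.390625 rad each
d_cruise = 0.8 - 2*0.390625 = 0.018750 rad
t_cruise = d_cruise/v = 0.018750/2.5 = 0.0075

0.0075 s


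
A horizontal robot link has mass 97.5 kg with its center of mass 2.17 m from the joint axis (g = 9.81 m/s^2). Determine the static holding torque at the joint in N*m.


tau = m*g*L = 97.5 * 9.81 * 2.17 = 2075.5507

2075.5507 N*m


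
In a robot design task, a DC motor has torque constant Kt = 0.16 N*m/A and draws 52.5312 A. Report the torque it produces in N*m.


tau = Kt * I = 0.16*52.5312 = 8.4050

8.4050 N*m


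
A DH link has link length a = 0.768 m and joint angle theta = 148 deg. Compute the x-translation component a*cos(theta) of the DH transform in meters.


a*cos(theta) = 0.768*cos(148 deg) = -0.6513

-0.6513 m


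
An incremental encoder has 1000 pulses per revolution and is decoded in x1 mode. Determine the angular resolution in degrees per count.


resolution = 360 / (PPR * 1) = 360 / 1000 = 0.3600

0.3600 degrees


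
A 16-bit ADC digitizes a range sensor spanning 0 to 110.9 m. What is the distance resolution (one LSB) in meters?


res = range / 2^n = 110.9/2^16 = 110.9/65536 = 0.0017

0.0017 m


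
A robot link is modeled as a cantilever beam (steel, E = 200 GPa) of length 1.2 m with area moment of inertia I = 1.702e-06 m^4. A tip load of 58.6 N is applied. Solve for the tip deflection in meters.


delta = F*L^3/(3*E*I) = 58.6*1.2^3/(3*2.000e+11*1.702e-06)
      = 101.2608/1021200 = 9.9159e-05

9.9159e-05 m


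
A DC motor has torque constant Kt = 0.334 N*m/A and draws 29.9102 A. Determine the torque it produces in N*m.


tau = Kt * I = 0.334*29.9102 = 9.9900

9.9900 N*m


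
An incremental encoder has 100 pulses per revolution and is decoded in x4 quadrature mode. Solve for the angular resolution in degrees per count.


resolution = 360 / (PPR * 4) = 360 / 400 = 0.9000

0.9000 degrees


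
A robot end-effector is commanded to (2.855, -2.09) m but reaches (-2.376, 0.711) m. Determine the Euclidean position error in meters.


dx = -2.376 - (2.855) = -5.2310, dy = 0.711 - (-2.09) = 2.8010
err = sqrt(27.363361 + 7.845601) = 5.9337

5.9337 m


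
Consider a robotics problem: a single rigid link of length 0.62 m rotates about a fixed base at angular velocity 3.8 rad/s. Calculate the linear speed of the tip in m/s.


v = L*omega = 0.62 * 3.8 = 2.3560

2.3560 m/s


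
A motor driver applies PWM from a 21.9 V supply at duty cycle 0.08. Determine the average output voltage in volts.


V_avg = V_supply * D = 21.9*0.08 = 1.7520

1.7520 V


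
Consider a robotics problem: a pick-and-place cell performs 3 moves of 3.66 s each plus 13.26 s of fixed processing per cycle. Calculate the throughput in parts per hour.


T_cycle = 3*3.66 + 13.26 = 24.2400 s
rate = 3600/T = 148.5149

148.5149 parts/hour


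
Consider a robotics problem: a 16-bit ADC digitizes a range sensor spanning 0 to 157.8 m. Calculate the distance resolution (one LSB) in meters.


res = range / 2^n = 157.8/2^16 = 157.8/65536 = 0.0024

0.0024 m


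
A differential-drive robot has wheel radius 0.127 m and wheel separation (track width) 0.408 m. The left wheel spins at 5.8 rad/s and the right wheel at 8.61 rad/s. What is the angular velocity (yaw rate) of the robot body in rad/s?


omega = r*(wR - wL)/L = 0.127*(8.61 - (5.8))/0.408 = 0.8747

0.8747 rad/s


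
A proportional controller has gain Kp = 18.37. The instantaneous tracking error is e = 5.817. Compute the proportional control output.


u_P = Kp * e = 18.37 * 5.817 = 106.8583

106.8583


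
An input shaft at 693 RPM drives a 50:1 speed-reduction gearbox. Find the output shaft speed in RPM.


omega_out = omega_in / N = 693 / 50 = 13.8600

13.8600 RPM


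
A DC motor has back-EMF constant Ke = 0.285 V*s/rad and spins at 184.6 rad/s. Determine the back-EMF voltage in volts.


V_emf = Ke * omega = 0.285*184.6 = 52.6110

52.6110 V


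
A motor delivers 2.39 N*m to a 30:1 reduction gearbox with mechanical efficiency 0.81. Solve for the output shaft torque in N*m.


tau_out = tau_in * N * eta = 2.39 * 30 * 0.81 = 58.0770

58.0770 N*m


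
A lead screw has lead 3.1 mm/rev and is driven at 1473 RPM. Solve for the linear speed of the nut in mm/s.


v = lead * (RPM/60) = 3.1*1473/60 = 76.1050

76.1050 mm/s


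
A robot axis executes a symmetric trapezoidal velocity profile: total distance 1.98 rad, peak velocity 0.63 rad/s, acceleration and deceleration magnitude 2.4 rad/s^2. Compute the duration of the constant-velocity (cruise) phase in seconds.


t_acc = v/a = 0.262500 s, d_acc = v^2/(2a) = 0.082688 rad each
d_cruise = 1.98 - 2*0.082688 = 1.814624 rad
t_cruise = d_cruise/v = 1.814624/0.63 = 2.8804

2.8804 s


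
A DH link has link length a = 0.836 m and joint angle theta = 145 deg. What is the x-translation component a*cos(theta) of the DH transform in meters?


a*cos(theta) = 0.836*cos(145 deg) = -0.6848

-0.6848 m


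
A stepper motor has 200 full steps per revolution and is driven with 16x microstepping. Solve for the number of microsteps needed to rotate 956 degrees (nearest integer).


step_size = 360/(200*16) = 360/3200 = 0.112500 deg
n = 956/(360/3200) = 956*3200/360 = 8497.7778 -> 8498

8498 steps


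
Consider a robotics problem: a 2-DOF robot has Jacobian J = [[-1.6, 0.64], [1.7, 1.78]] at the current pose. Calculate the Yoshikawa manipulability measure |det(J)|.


det(J) = -1.6*1.78 - (0.64)*(1.7) = -3.9360
|det(J)| = 3.9360

3.9360


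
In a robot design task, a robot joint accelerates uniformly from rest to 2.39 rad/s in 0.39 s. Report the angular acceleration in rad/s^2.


alpha = delta_omega / t = 2.39 / 0.39 = 6.1282

6.1282 rad/s^2


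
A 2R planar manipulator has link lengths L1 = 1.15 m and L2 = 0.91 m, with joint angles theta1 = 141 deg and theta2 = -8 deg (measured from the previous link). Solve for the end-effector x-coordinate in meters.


x = L1*cos(th1) + L2*cos(th1+th2) = 1.15*cos(141 deg) + 0.91*cos(133 deg) = -1.5143

-1.5143 m


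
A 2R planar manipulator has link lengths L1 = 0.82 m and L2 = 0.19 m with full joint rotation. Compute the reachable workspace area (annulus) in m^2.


r_max = L1 + L2 = 1.0100, r_min = |L1 - L2| = 0.6300
A = pi*(r_max^2 - r_min^2) = pi*(1.0201 - 0.3969) = 1.9578

1.9578 m^2


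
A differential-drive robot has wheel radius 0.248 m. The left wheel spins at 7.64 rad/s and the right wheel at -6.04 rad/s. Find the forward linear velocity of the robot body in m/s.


v = r*(wR + wL)/2 = 0.248*(-6.04 + 7.64)/2 = 0.1984

0.1984 m/s


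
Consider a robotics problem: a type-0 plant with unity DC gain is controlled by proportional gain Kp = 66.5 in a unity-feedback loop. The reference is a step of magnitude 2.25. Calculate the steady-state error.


e_ss = R/(1 + Kp) = 2.25/(1 + 66.5) = 2.25/67.5000 = 0.0333

0.0333


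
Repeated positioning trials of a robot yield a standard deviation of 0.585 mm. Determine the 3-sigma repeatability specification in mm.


repeatability = 3*sigma = 3*0.585 = 1.7550

1.7550 mm


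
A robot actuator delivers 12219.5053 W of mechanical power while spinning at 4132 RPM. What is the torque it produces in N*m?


omega = 4132 * 2*pi/60 = 432.702028 rad/s
tau = P / omega = 12219.5053 / 432.702028 = 28.2400

28.2400 N*m


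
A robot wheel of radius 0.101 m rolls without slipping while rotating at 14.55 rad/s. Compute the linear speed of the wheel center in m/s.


v = omega * r = 14.55 * 0.101 = 1.4696

1.4696 m/s


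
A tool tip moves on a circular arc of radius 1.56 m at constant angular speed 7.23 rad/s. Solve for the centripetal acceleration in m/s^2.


a_c = omega^2 * r = 7.23^2 * 1.56 = 81.5457

81.5457 m/s^2


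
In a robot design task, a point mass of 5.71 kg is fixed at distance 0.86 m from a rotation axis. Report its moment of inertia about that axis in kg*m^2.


I = m*r^2 = 5.71*0.86^2 = 4.2231

4.2231 kg*m^2


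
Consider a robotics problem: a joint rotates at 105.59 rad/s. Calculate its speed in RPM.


RPM = 105.59 * 60/(2*pi) = 1008.3102

1008.3102 RPM


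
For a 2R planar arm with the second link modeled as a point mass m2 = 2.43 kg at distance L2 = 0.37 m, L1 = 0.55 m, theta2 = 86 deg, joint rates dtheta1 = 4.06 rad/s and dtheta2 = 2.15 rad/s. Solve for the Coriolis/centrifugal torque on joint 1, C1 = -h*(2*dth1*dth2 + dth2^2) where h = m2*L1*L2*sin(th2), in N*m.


h = m2*L1*L2*sin(th2) = 2.43*0.55*0.37*sin(86 deg) = 0.493300
C1 = -h*(2*4.06*2.15 + 2.15^2) = -0.493300*22.0805 = -10.8923

-10.8923 N*m


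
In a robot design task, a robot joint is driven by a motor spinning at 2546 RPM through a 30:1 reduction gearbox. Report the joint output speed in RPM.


omega_joint = omega_motor / N = 2546 / 30 = 84.8667

84.8667 RPM


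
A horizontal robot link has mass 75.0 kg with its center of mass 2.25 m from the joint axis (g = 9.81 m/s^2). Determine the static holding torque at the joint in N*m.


tau = m*g*L = 75.0 * 9.81 * 2.25 = 1655.4375

1655.4375 N*m


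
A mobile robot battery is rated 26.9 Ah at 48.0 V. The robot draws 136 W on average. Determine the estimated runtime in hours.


E = 26.9*48.0 = 1291.2000 Wh
t = E/P = 1291.2000/136 = 9.4941

9.4941 hours


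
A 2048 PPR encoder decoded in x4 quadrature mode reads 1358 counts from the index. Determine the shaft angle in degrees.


angle = counts * 360 / (PPR*4) = 1358 * 360 / 8192 = 59.6777

59.6777 degrees


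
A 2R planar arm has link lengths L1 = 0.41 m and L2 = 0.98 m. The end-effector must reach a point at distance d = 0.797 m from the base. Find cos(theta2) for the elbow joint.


cos(th2) = (d^2 - L1^2 - L2^2)/(2*L1*L2) = (0.797^2 - 0.41^2 - 0.98^2)/(2*0.41*0.98) = -0.6139

-0.6139


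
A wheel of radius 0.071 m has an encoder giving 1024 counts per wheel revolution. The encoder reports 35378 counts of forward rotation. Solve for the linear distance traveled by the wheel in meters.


revs = 35378/1024 = 34.548828
d = revs * 2*pi*r = 34.548828 * 2*pi*0.071 = 15.4124

15.4124 m


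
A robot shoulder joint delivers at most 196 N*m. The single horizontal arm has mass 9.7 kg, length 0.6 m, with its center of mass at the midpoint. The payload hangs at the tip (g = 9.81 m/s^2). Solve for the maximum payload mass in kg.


tau_arm = m_arm*g*(L/2) = 9.7*9.81*0.6/2 = 28.5471 N*m
tau_payload = tau_max - tau_arm = 196 - 28.5471 = 167.4529
m_payload = tau_payload / (g*L) = 167.4529 / (9.81*0.6) = 28.4494

28.4494 kg


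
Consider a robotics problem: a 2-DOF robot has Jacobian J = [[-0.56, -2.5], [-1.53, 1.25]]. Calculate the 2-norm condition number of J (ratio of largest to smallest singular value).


JJ^T eigenvalues: trace(JJ^T) = 10.4670, det(JJ^T) = det(J)^2 = 20.47562500
s_max^2 = (10.4670 + sqrt(27.65558900))/2 = 7.86292907
s_min^2 = (10.4670 - sqrt(27.65558900))/2 = 2.60407093
kappa = s_max/s_min = sqrt(7.86292907/2.60407093) = 1.7377

1.7377


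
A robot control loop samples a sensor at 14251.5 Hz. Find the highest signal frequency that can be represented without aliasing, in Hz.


f_max = f_s/2 = 14251.5/2 = 7125.7500

7125.7500 Hz


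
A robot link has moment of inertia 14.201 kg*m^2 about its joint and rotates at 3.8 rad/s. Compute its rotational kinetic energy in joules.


KE = (1/2)*I*omega^2 = 0.5*14.201*3.8^2 = 102.5312

102.5312 J


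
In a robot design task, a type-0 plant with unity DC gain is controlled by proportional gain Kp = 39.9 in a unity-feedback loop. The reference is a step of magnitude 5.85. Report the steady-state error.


e_ss = R/(1 + Kp) = 5.85/(1 + 39.9) = 5.85/40.9000 = 0.1430

0.1430


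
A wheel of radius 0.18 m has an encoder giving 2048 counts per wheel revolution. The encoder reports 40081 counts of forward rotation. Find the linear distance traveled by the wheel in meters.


revs = 40081/2048 = 19.570801
d = revs * 2*pi*r = 19.570801 * 2*pi*0.18 = 22.1341

22.1341 m


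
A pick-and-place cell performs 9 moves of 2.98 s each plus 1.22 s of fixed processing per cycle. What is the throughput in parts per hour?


T_cycle = 9*2.98 + 1.22 = 28.0400 s
rate = 3600/T = 128.3880

128.3880 parts/hour


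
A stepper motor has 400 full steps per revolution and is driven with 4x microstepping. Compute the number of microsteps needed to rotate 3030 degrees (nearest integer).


step_size = 360/(400*4) = 360/1600 = 0.225000 deg
n = 3030/(360/1600) = 3030*1600/360 = 13466.6667 -> 13467

13467 steps


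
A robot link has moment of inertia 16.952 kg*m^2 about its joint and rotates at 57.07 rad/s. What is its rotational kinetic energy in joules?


KE = (1/2)*I*omega^2 = 0.5*16.952*57.07^2 = 27606.2040

27606.2040 J


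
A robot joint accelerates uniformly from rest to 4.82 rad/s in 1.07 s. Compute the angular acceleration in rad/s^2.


alpha = delta_omega / t = 4.82 / 1.07 = 4.5047

4.5047 rad/s^2


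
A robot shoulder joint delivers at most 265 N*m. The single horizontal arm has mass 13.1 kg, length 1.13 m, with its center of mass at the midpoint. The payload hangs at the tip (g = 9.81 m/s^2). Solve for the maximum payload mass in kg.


tau_arm = m_arm*g*(L/2) = 13.1*9.81*1.13/2 = 72.6087 N*m
tau_payload = tau_max - tau_arm = 265 - 72.6087 = 192.3913
m_payload = tau_payload / (g*L) = 192.3913 / (9.81*1.13) = 17.3555

17.3555 kg


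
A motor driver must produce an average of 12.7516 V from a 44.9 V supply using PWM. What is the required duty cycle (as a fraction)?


D = V_avg/V_supply = 12.7516/44.9 = 0.2840

0.2840


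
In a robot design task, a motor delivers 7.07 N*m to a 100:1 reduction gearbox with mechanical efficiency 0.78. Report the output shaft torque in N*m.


tau_out = tau_in * N * eta = 7.07 * 100 * 0.78 = 551.4600

551.4600 N*m


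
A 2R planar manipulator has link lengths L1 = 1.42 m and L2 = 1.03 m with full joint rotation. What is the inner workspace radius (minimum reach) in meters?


r_min = |L1 - L2| = |1.42 - 1.03| = 0.3900

0.3900 m


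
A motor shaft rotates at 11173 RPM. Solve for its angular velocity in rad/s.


omega = 11173 * 2*pi/60 = 1170.0338

1170.0338 rad/s


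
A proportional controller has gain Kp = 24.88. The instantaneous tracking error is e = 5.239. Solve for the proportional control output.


u_P = Kp * e = 24.88 * 5.239 = 130.3463

130.3463


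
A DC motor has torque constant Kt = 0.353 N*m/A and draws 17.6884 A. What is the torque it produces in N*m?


tau = Kt * I = 0.353*17.6884 = 6.2440

6.2440 N*m


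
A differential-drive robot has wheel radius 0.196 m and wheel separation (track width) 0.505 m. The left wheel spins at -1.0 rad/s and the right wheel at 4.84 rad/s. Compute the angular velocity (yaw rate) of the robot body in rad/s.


omega = r*(wR - wL)/L = 0.196*(4.84 - (-1.0))/0.505 = 2.2666

2.2666 rad/s


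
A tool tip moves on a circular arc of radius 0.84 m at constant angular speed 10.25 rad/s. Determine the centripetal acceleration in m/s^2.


a_c = omega^2 * r = 10.25^2 * 0.84 = 88.2525

88.2525 m/s^2


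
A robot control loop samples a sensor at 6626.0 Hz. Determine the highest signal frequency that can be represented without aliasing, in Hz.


f_max = f_s/2 = 6626.0/2 = 3313.0000

3313.0000 Hz


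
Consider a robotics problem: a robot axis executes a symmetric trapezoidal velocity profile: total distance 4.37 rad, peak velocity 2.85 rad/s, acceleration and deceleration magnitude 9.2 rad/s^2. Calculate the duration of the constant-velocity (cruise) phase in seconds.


t_acc = v/a = 0.309783 s, d_acc = v^2/(2a) = 0.441440 rad each
d_cruise = 4.37 - 2*0.441440 = 3.487120 rad
t_cruise = d_cruise/v = 3.487120/2.85 = 1.2236

1.2236 s


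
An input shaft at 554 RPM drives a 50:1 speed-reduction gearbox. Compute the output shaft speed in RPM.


omega_out = omega_in / N = 554 / 50 = 11.0800

11.0800 RPM


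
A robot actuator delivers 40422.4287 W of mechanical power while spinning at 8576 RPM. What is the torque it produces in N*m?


omega = 8576 * 2*pi/60 = 898.076620 rad/s
tau = P / omega = 40422.4287 / 898.076620 = 45.0100

45.0100 N*m


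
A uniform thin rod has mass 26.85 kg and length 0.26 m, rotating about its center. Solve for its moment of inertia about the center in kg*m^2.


I = (1/12)*m*L^2 = (1/12)*26.85*0.26^2 = 0.1513

0.1513 kg*m^2


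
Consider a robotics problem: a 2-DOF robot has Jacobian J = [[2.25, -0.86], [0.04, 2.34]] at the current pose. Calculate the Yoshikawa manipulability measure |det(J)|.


det(J) = 2.25*2.34 - (-0.86)*(0.04) = 5.2994
|det(J)| = 5.2994

5.2994


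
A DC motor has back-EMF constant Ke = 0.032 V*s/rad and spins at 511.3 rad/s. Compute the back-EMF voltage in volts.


V_emf = Ke * omega = 0.032*511.3 = 16.3616

16.3616 V


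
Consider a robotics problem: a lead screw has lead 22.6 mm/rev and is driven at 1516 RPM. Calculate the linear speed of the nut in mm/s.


v = lead * (RPM/60) = 22.6*1516/60 = 571.0267

571.0267 mm/s


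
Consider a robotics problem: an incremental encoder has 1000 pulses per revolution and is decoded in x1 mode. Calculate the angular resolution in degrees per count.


resolution = 360 / (PPR * 1) = 360 / 1000 = 0.3600

0.3600 degrees


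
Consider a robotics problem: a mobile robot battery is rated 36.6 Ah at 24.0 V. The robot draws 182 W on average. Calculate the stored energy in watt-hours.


E = capacity * V = 36.6*24.0 = 878.4000

878.4000 Wh


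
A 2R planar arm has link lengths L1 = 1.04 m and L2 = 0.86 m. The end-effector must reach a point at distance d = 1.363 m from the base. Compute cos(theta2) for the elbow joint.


cos(th2) = (d^2 - L1^2 - L2^2)/(2*L1*L2) = (1.363^2 - 1.04^2 - 0.86^2)/(2*1.04*0.86) = 0.0204

0.0204


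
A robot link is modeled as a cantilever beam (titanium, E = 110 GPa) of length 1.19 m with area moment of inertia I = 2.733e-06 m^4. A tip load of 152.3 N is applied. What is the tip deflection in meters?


delta = F*L^3/(3*E*I) = 152.3*1.19^3/(3*1.100e+11*2.733e-06)
      = 256.6497157/901890 = 2.8457e-04

2.8457e-04 m


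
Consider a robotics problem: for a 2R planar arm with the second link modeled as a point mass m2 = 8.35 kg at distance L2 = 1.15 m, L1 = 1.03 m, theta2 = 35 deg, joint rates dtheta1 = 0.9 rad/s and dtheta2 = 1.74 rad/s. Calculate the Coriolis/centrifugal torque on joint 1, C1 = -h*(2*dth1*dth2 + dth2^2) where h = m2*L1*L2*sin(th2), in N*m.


h = m2*L1*L2*sin(th2) = 8.35*1.03*1.15*sin(35 deg) = 5.673001
C1 = -h*(2*0.9*1.74 + 1.74^2) = -5.673001*6.1596 = -34.9434

-34.9434 N*m


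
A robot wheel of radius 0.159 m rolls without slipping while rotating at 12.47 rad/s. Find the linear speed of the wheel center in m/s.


v = omega * r = 12.47 * 0.159 = 1.9827

1.9827 m/s


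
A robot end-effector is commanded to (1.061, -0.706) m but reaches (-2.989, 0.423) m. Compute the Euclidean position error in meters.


dx = -2.989 - (1.061) = -4.0500, dy = 0.423 - (-0.706) = 1.1290
err = sqrt(16.402500 + 1.274641) = 4.2044

4.2044 m


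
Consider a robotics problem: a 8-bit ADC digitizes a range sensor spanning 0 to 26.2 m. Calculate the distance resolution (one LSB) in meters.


res = range / 2^n = 26.2/2^8 = 26.2/256 = 0.1023

0.1023 m


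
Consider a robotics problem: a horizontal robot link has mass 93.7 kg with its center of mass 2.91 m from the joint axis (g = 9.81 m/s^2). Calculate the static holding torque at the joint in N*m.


tau = m*g*L = 93.7 * 9.81 * 2.91 = 2674.8633

2674.8633 N*m


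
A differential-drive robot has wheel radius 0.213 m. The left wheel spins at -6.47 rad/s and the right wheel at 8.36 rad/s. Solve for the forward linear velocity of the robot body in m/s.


v = r*(wR + wL)/2 = 0.213*(8.36 + -6.47)/2 = 0.2013

0.2013 m/s


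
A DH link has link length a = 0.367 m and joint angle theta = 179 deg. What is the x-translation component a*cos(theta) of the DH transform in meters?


a*cos(theta) = 0.367*cos(179 deg) = -0.3669

-0.3669 m


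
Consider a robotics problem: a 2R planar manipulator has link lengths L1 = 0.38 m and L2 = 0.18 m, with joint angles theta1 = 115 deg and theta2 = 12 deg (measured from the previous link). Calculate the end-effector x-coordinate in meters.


x = L1*cos(th1) + L2*cos(th1+th2) = 0.38*cos(115 deg) + 0.18*cos(127 deg) = -0.2689

-0.2689 m


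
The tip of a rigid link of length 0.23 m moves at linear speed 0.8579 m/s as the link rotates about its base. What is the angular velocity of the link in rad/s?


omega = v / L = 0.8579 / 0.23 = 3.7300

3.7300 rad/s


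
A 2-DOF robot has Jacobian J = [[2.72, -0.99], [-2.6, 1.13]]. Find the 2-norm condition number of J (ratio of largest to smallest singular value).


JJ^T eigenvalues: trace(JJ^T) = 16.4154, det(JJ^T) = det(J)^2 = 0.24960016
s_max^2 = (16.4154 + sqrt(268.46695652))/2 = 16.40018065
s_min^2 = (16.4154 - sqrt(268.46695652))/2 = 0.01521935
kappa = s_max/s_min = sqrt(16.40018065/0.01521935) = 32.8266

32.8266
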